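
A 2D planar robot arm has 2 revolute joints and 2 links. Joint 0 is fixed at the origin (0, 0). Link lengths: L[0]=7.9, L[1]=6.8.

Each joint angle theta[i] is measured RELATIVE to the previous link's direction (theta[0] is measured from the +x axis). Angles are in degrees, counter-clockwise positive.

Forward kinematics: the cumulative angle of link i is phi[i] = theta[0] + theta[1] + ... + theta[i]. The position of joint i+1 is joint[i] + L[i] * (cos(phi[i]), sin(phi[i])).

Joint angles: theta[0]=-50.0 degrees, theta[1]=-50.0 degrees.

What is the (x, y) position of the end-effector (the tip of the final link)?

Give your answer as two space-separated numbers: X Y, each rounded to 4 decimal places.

joint[0] = (0.0000, 0.0000)  (base)
link 0: phi[0] = -50 = -50 deg
  cos(-50 deg) = 0.6428, sin(-50 deg) = -0.7660
  joint[1] = (0.0000, 0.0000) + 7.9 * (0.6428, -0.7660) = (0.0000 + 5.0780, 0.0000 + -6.0518) = (5.0780, -6.0518)
link 1: phi[1] = -50 + -50 = -100 deg
  cos(-100 deg) = -0.1736, sin(-100 deg) = -0.9848
  joint[2] = (5.0780, -6.0518) + 6.8 * (-0.1736, -0.9848) = (5.0780 + -1.1808, -6.0518 + -6.6967) = (3.8972, -12.7484)
End effector: (3.8972, -12.7484)

Answer: 3.8972 -12.7484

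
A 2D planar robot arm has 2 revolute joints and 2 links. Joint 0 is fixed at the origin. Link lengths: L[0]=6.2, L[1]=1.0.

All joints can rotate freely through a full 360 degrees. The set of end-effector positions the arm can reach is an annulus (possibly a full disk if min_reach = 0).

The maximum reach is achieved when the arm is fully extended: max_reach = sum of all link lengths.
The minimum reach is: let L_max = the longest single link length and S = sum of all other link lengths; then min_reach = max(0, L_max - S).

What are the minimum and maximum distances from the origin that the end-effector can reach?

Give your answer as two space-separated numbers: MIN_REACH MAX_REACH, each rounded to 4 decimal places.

Answer: 5.2000 7.2000

Derivation:
Link lengths: [6.2, 1.0]
max_reach = 6.2 + 1 = 7.2
L_max = max([6.2, 1.0]) = 6.2
S (sum of others) = 7.2 - 6.2 = 1
min_reach = max(0, 6.2 - 1) = max(0, 5.2) = 5.2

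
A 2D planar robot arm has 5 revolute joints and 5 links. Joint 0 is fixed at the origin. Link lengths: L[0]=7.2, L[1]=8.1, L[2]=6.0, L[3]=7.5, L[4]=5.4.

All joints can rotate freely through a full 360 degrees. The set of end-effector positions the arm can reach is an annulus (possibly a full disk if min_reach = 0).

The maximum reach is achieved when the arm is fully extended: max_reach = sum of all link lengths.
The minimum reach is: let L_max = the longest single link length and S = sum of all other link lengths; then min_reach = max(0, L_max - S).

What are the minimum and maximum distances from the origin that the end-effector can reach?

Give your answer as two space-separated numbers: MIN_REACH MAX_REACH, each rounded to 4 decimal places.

Answer: 0.0000 34.2000

Derivation:
Link lengths: [7.2, 8.1, 6.0, 7.5, 5.4]
max_reach = 7.2 + 8.1 + 6 + 7.5 + 5.4 = 34.2
L_max = max([7.2, 8.1, 6.0, 7.5, 5.4]) = 8.1
S (sum of others) = 34.2 - 8.1 = 26.1
min_reach = max(0, 8.1 - 26.1) = max(0, -18) = 0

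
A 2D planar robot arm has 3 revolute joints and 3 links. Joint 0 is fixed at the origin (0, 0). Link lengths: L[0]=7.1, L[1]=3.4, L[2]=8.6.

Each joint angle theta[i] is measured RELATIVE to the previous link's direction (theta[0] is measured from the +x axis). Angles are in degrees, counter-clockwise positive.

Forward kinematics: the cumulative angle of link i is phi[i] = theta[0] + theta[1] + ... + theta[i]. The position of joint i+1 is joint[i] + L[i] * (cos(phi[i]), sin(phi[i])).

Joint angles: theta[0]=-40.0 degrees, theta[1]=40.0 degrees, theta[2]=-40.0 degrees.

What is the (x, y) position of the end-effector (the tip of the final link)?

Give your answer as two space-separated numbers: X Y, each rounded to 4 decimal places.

joint[0] = (0.0000, 0.0000)  (base)
link 0: phi[0] = -40 = -40 deg
  cos(-40 deg) = 0.7660, sin(-40 deg) = -0.6428
  joint[1] = (0.0000, 0.0000) + 7.1 * (0.7660, -0.6428) = (0.0000 + 5.4389, 0.0000 + -4.5638) = (5.4389, -4.5638)
link 1: phi[1] = -40 + 40 = 0 deg
  cos(0 deg) = 1.0000, sin(0 deg) = 0.0000
  joint[2] = (5.4389, -4.5638) + 3.4 * (1.0000, 0.0000) = (5.4389 + 3.4000, -4.5638 + 0.0000) = (8.8389, -4.5638)
link 2: phi[2] = -40 + 40 + -40 = -40 deg
  cos(-40 deg) = 0.7660, sin(-40 deg) = -0.6428
  joint[3] = (8.8389, -4.5638) + 8.6 * (0.7660, -0.6428) = (8.8389 + 6.5880, -4.5638 + -5.5280) = (15.4269, -10.0918)
End effector: (15.4269, -10.0918)

Answer: 15.4269 -10.0918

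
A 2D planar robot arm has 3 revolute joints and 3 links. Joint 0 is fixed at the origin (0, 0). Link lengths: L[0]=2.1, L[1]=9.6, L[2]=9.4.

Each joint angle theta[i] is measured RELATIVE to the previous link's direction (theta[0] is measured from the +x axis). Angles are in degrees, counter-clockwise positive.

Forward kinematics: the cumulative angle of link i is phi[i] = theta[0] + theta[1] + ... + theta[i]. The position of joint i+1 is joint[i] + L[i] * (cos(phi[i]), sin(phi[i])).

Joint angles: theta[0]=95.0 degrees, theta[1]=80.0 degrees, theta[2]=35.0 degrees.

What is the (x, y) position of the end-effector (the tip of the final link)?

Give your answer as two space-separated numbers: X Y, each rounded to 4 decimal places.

Answer: -17.8871 -1.7713

Derivation:
joint[0] = (0.0000, 0.0000)  (base)
link 0: phi[0] = 95 = 95 deg
  cos(95 deg) = -0.0872, sin(95 deg) = 0.9962
  joint[1] = (0.0000, 0.0000) + 2.1 * (-0.0872, 0.9962) = (0.0000 + -0.1830, 0.0000 + 2.0920) = (-0.1830, 2.0920)
link 1: phi[1] = 95 + 80 = 175 deg
  cos(175 deg) = -0.9962, sin(175 deg) = 0.0872
  joint[2] = (-0.1830, 2.0920) + 9.6 * (-0.9962, 0.0872) = (-0.1830 + -9.5635, 2.0920 + 0.8367) = (-9.7465, 2.9287)
link 2: phi[2] = 95 + 80 + 35 = 210 deg
  cos(210 deg) = -0.8660, sin(210 deg) = -0.5000
  joint[3] = (-9.7465, 2.9287) + 9.4 * (-0.8660, -0.5000) = (-9.7465 + -8.1406, 2.9287 + -4.7000) = (-17.8871, -1.7713)
End effector: (-17.8871, -1.7713)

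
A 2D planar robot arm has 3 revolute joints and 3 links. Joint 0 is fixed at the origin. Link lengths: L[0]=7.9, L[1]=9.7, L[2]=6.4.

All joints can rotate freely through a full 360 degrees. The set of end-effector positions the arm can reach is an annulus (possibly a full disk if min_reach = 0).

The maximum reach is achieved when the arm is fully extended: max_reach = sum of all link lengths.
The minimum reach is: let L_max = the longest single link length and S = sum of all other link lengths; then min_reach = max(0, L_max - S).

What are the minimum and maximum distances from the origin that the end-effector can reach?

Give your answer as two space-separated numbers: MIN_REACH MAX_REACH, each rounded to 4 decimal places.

Answer: 0.0000 24.0000

Derivation:
Link lengths: [7.9, 9.7, 6.4]
max_reach = 7.9 + 9.7 + 6.4 = 24
L_max = max([7.9, 9.7, 6.4]) = 9.7
S (sum of others) = 24 - 9.7 = 14.3
min_reach = max(0, 9.7 - 14.3) = max(0, -4.6) = 0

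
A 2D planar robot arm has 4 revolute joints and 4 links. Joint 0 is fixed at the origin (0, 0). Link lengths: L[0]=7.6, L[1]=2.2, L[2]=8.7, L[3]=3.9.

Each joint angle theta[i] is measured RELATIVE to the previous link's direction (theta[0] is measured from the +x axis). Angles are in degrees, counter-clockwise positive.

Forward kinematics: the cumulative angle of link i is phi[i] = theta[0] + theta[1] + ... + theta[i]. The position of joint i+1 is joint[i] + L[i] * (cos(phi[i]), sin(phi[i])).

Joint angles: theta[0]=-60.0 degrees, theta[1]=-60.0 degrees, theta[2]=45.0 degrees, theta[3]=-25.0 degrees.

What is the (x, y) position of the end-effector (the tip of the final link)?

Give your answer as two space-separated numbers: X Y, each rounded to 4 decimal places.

Answer: 4.2745 -20.7314

Derivation:
joint[0] = (0.0000, 0.0000)  (base)
link 0: phi[0] = -60 = -60 deg
  cos(-60 deg) = 0.5000, sin(-60 deg) = -0.8660
  joint[1] = (0.0000, 0.0000) + 7.6 * (0.5000, -0.8660) = (0.0000 + 3.8000, 0.0000 + -6.5818) = (3.8000, -6.5818)
link 1: phi[1] = -60 + -60 = -120 deg
  cos(-120 deg) = -0.5000, sin(-120 deg) = -0.8660
  joint[2] = (3.8000, -6.5818) + 2.2 * (-0.5000, -0.8660) = (3.8000 + -1.1000, -6.5818 + -1.9053) = (2.7000, -8.4870)
link 2: phi[2] = -60 + -60 + 45 = -75 deg
  cos(-75 deg) = 0.2588, sin(-75 deg) = -0.9659
  joint[3] = (2.7000, -8.4870) + 8.7 * (0.2588, -0.9659) = (2.7000 + 2.2517, -8.4870 + -8.4036) = (4.9517, -16.8906)
link 3: phi[3] = -60 + -60 + 45 + -25 = -100 deg
  cos(-100 deg) = -0.1736, sin(-100 deg) = -0.9848
  joint[4] = (4.9517, -16.8906) + 3.9 * (-0.1736, -0.9848) = (4.9517 + -0.6772, -16.8906 + -3.8408) = (4.2745, -20.7314)
End effector: (4.2745, -20.7314)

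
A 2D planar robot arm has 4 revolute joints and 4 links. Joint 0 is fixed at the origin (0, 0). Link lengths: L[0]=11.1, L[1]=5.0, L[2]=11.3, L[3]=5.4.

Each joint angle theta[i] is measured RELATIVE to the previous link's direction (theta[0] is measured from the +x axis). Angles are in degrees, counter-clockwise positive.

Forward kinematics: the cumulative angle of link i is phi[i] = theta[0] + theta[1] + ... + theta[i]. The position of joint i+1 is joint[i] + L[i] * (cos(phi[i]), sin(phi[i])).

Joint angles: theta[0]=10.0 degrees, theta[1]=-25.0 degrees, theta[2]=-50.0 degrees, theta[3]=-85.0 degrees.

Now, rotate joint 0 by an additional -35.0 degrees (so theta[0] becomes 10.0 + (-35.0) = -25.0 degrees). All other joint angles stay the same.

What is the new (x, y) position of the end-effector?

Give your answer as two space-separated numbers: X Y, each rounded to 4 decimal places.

joint[0] = (0.0000, 0.0000)  (base)
link 0: phi[0] = -25 = -25 deg
  cos(-25 deg) = 0.9063, sin(-25 deg) = -0.4226
  joint[1] = (0.0000, 0.0000) + 11.1 * (0.9063, -0.4226) = (0.0000 + 10.0600, 0.0000 + -4.6911) = (10.0600, -4.6911)
link 1: phi[1] = -25 + -25 = -50 deg
  cos(-50 deg) = 0.6428, sin(-50 deg) = -0.7660
  joint[2] = (10.0600, -4.6911) + 5 * (0.6428, -0.7660) = (10.0600 + 3.2139, -4.6911 + -3.8302) = (13.2740, -8.5213)
link 2: phi[2] = -25 + -25 + -50 = -100 deg
  cos(-100 deg) = -0.1736, sin(-100 deg) = -0.9848
  joint[3] = (13.2740, -8.5213) + 11.3 * (-0.1736, -0.9848) = (13.2740 + -1.9622, -8.5213 + -11.1283) = (11.3117, -19.6496)
link 3: phi[3] = -25 + -25 + -50 + -85 = -185 deg
  cos(-185 deg) = -0.9962, sin(-185 deg) = 0.0872
  joint[4] = (11.3117, -19.6496) + 5.4 * (-0.9962, 0.0872) = (11.3117 + -5.3795, -19.6496 + 0.4706) = (5.9323, -19.1790)
End effector: (5.9323, -19.1790)

Answer: 5.9323 -19.1790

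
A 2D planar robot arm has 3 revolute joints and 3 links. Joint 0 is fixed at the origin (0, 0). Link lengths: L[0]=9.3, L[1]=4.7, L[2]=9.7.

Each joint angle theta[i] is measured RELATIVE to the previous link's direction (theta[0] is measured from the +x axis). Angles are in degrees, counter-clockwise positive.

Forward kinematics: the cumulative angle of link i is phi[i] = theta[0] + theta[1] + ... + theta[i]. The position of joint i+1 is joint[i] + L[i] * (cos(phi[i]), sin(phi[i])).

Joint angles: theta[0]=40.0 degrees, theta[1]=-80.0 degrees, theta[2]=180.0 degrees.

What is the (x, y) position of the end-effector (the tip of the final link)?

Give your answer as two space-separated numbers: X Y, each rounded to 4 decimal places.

joint[0] = (0.0000, 0.0000)  (base)
link 0: phi[0] = 40 = 40 deg
  cos(40 deg) = 0.7660, sin(40 deg) = 0.6428
  joint[1] = (0.0000, 0.0000) + 9.3 * (0.7660, 0.6428) = (0.0000 + 7.1242, 0.0000 + 5.9779) = (7.1242, 5.9779)
link 1: phi[1] = 40 + -80 = -40 deg
  cos(-40 deg) = 0.7660, sin(-40 deg) = -0.6428
  joint[2] = (7.1242, 5.9779) + 4.7 * (0.7660, -0.6428) = (7.1242 + 3.6004, 5.9779 + -3.0211) = (10.7246, 2.9568)
link 2: phi[2] = 40 + -80 + 180 = 140 deg
  cos(140 deg) = -0.7660, sin(140 deg) = 0.6428
  joint[3] = (10.7246, 2.9568) + 9.7 * (-0.7660, 0.6428) = (10.7246 + -7.4306, 2.9568 + 6.2350) = (3.2940, 9.1919)
End effector: (3.2940, 9.1919)

Answer: 3.2940 9.1919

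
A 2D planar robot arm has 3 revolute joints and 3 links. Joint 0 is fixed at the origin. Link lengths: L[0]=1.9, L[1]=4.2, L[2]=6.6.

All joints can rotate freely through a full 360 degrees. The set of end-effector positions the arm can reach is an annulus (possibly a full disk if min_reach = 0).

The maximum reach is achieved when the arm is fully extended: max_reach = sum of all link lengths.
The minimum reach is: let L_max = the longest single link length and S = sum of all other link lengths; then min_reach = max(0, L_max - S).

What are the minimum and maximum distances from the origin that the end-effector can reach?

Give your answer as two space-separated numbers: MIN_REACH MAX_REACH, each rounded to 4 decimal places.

Answer: 0.5000 12.7000

Derivation:
Link lengths: [1.9, 4.2, 6.6]
max_reach = 1.9 + 4.2 + 6.6 = 12.7
L_max = max([1.9, 4.2, 6.6]) = 6.6
S (sum of others) = 12.7 - 6.6 = 6.1
min_reach = max(0, 6.6 - 6.1) = max(0, 0.5) = 0.5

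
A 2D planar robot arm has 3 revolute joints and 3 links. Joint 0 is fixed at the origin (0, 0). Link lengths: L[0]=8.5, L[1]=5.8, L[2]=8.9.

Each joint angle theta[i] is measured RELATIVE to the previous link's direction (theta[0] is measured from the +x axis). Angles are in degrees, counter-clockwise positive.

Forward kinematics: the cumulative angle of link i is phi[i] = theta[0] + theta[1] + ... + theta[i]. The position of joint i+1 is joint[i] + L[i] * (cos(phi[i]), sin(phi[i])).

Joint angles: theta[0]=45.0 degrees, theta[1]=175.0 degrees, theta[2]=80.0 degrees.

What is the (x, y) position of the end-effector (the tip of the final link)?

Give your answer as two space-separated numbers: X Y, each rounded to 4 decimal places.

Answer: 6.0173 -5.4254

Derivation:
joint[0] = (0.0000, 0.0000)  (base)
link 0: phi[0] = 45 = 45 deg
  cos(45 deg) = 0.7071, sin(45 deg) = 0.7071
  joint[1] = (0.0000, 0.0000) + 8.5 * (0.7071, 0.7071) = (0.0000 + 6.0104, 0.0000 + 6.0104) = (6.0104, 6.0104)
link 1: phi[1] = 45 + 175 = 220 deg
  cos(220 deg) = -0.7660, sin(220 deg) = -0.6428
  joint[2] = (6.0104, 6.0104) + 5.8 * (-0.7660, -0.6428) = (6.0104 + -4.4431, 6.0104 + -3.7282) = (1.5673, 2.2822)
link 2: phi[2] = 45 + 175 + 80 = 300 deg
  cos(300 deg) = 0.5000, sin(300 deg) = -0.8660
  joint[3] = (1.5673, 2.2822) + 8.9 * (0.5000, -0.8660) = (1.5673 + 4.4500, 2.2822 + -7.7076) = (6.0173, -5.4254)
End effector: (6.0173, -5.4254)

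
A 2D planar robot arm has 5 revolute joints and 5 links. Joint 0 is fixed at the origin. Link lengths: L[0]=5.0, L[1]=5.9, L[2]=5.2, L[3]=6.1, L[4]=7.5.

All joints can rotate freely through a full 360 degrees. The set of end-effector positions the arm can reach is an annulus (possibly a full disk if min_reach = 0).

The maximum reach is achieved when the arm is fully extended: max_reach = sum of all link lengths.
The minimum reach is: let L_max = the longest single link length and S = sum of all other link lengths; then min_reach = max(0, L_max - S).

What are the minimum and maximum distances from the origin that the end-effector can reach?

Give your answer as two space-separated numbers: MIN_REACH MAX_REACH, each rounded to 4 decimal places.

Link lengths: [5.0, 5.9, 5.2, 6.1, 7.5]
max_reach = 5 + 5.9 + 5.2 + 6.1 + 7.5 = 29.7
L_max = max([5.0, 5.9, 5.2, 6.1, 7.5]) = 7.5
S (sum of others) = 29.7 - 7.5 = 22.2
min_reach = max(0, 7.5 - 22.2) = max(0, -14.7) = 0

Answer: 0.0000 29.7000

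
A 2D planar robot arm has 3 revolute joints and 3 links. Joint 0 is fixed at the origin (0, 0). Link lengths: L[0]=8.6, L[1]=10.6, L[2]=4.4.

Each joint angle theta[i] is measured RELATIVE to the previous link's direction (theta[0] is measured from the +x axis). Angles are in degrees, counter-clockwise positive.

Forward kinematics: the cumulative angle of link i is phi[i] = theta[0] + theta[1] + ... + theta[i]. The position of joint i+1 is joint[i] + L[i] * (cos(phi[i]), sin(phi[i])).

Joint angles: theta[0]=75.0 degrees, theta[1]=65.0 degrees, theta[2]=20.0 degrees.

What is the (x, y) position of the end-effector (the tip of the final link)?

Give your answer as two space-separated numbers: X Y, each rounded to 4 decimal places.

Answer: -10.0289 16.6254

Derivation:
joint[0] = (0.0000, 0.0000)  (base)
link 0: phi[0] = 75 = 75 deg
  cos(75 deg) = 0.2588, sin(75 deg) = 0.9659
  joint[1] = (0.0000, 0.0000) + 8.6 * (0.2588, 0.9659) = (0.0000 + 2.2258, 0.0000 + 8.3070) = (2.2258, 8.3070)
link 1: phi[1] = 75 + 65 = 140 deg
  cos(140 deg) = -0.7660, sin(140 deg) = 0.6428
  joint[2] = (2.2258, 8.3070) + 10.6 * (-0.7660, 0.6428) = (2.2258 + -8.1201, 8.3070 + 6.8135) = (-5.8942, 15.1205)
link 2: phi[2] = 75 + 65 + 20 = 160 deg
  cos(160 deg) = -0.9397, sin(160 deg) = 0.3420
  joint[3] = (-5.8942, 15.1205) + 4.4 * (-0.9397, 0.3420) = (-5.8942 + -4.1346, 15.1205 + 1.5049) = (-10.0289, 16.6254)
End effector: (-10.0289, 16.6254)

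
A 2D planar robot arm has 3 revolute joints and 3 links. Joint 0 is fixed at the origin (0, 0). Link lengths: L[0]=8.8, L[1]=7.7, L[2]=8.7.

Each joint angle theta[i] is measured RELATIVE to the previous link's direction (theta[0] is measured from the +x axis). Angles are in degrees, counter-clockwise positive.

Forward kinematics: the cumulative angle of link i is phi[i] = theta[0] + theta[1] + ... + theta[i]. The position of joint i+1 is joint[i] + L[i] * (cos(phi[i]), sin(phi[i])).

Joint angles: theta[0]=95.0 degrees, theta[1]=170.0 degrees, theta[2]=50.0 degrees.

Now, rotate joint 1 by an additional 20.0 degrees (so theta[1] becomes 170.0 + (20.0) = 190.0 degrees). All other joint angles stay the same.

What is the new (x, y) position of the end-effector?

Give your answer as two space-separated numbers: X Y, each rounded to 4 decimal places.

joint[0] = (0.0000, 0.0000)  (base)
link 0: phi[0] = 95 = 95 deg
  cos(95 deg) = -0.0872, sin(95 deg) = 0.9962
  joint[1] = (0.0000, 0.0000) + 8.8 * (-0.0872, 0.9962) = (0.0000 + -0.7670, 0.0000 + 8.7665) = (-0.7670, 8.7665)
link 1: phi[1] = 95 + 190 = 285 deg
  cos(285 deg) = 0.2588, sin(285 deg) = -0.9659
  joint[2] = (-0.7670, 8.7665) + 7.7 * (0.2588, -0.9659) = (-0.7670 + 1.9929, 8.7665 + -7.4376) = (1.2259, 1.3289)
link 2: phi[2] = 95 + 190 + 50 = 335 deg
  cos(335 deg) = 0.9063, sin(335 deg) = -0.4226
  joint[3] = (1.2259, 1.3289) + 8.7 * (0.9063, -0.4226) = (1.2259 + 7.8849, 1.3289 + -3.6768) = (9.1108, -2.3479)
End effector: (9.1108, -2.3479)

Answer: 9.1108 -2.3479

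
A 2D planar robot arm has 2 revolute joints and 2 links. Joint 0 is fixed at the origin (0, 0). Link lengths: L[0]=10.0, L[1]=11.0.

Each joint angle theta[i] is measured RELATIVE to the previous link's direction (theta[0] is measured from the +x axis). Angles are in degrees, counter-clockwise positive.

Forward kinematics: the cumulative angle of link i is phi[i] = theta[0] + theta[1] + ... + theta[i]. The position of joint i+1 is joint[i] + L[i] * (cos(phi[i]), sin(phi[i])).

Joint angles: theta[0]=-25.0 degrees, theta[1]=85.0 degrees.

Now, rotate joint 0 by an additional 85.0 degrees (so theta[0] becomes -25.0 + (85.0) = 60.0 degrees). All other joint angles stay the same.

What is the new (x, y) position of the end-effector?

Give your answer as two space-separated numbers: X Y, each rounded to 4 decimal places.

Answer: -4.0107 14.9696

Derivation:
joint[0] = (0.0000, 0.0000)  (base)
link 0: phi[0] = 60 = 60 deg
  cos(60 deg) = 0.5000, sin(60 deg) = 0.8660
  joint[1] = (0.0000, 0.0000) + 10 * (0.5000, 0.8660) = (0.0000 + 5.0000, 0.0000 + 8.6603) = (5.0000, 8.6603)
link 1: phi[1] = 60 + 85 = 145 deg
  cos(145 deg) = -0.8192, sin(145 deg) = 0.5736
  joint[2] = (5.0000, 8.6603) + 11 * (-0.8192, 0.5736) = (5.0000 + -9.0107, 8.6603 + 6.3093) = (-4.0107, 14.9696)
End effector: (-4.0107, 14.9696)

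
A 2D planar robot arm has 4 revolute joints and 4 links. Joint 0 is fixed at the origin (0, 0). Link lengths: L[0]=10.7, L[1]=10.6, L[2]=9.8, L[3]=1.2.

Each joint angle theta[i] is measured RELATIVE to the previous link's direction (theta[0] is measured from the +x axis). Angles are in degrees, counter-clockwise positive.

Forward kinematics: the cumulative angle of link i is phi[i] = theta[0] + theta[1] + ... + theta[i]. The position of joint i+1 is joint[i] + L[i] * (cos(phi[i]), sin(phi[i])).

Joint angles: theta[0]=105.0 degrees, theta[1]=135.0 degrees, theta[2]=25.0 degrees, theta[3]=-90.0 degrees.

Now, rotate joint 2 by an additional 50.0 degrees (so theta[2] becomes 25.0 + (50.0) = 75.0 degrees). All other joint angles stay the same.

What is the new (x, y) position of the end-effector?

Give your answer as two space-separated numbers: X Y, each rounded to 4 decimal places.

Answer: -1.9882 -6.6226

Derivation:
joint[0] = (0.0000, 0.0000)  (base)
link 0: phi[0] = 105 = 105 deg
  cos(105 deg) = -0.2588, sin(105 deg) = 0.9659
  joint[1] = (0.0000, 0.0000) + 10.7 * (-0.2588, 0.9659) = (0.0000 + -2.7694, 0.0000 + 10.3354) = (-2.7694, 10.3354)
link 1: phi[1] = 105 + 135 = 240 deg
  cos(240 deg) = -0.5000, sin(240 deg) = -0.8660
  joint[2] = (-2.7694, 10.3354) + 10.6 * (-0.5000, -0.8660) = (-2.7694 + -5.3000, 10.3354 + -9.1799) = (-8.0694, 1.1555)
link 2: phi[2] = 105 + 135 + 75 = 315 deg
  cos(315 deg) = 0.7071, sin(315 deg) = -0.7071
  joint[3] = (-8.0694, 1.1555) + 9.8 * (0.7071, -0.7071) = (-8.0694 + 6.9296, 1.1555 + -6.9296) = (-1.1397, -5.7741)
link 3: phi[3] = 105 + 135 + 75 + -90 = 225 deg
  cos(225 deg) = -0.7071, sin(225 deg) = -0.7071
  joint[4] = (-1.1397, -5.7741) + 1.2 * (-0.7071, -0.7071) = (-1.1397 + -0.8485, -5.7741 + -0.8485) = (-1.9882, -6.6226)
End effector: (-1.9882, -6.6226)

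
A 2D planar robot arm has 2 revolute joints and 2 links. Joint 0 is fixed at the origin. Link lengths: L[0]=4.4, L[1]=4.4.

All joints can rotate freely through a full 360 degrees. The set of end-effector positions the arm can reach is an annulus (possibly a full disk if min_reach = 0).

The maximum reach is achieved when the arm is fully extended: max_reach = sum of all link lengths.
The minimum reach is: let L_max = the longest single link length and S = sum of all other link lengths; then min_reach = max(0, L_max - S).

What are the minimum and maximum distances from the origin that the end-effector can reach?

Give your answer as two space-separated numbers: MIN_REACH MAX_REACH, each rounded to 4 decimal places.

Answer: 0.0000 8.8000

Derivation:
Link lengths: [4.4, 4.4]
max_reach = 4.4 + 4.4 = 8.8
L_max = max([4.4, 4.4]) = 4.4
S (sum of others) = 8.8 - 4.4 = 4.4
min_reach = max(0, 4.4 - 4.4) = max(0, 0) = 0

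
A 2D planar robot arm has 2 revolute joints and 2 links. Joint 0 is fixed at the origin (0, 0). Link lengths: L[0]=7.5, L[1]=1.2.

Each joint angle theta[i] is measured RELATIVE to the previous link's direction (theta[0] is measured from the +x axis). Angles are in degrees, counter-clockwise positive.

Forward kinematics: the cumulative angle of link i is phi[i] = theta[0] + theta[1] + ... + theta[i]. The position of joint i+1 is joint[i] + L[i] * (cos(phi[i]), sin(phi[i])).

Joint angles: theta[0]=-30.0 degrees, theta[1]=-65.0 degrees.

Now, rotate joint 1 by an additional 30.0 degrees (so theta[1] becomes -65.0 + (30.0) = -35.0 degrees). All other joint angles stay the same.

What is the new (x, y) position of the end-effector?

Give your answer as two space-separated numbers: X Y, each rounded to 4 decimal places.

Answer: 7.0023 -4.8376

Derivation:
joint[0] = (0.0000, 0.0000)  (base)
link 0: phi[0] = -30 = -30 deg
  cos(-30 deg) = 0.8660, sin(-30 deg) = -0.5000
  joint[1] = (0.0000, 0.0000) + 7.5 * (0.8660, -0.5000) = (0.0000 + 6.4952, 0.0000 + -3.7500) = (6.4952, -3.7500)
link 1: phi[1] = -30 + -35 = -65 deg
  cos(-65 deg) = 0.4226, sin(-65 deg) = -0.9063
  joint[2] = (6.4952, -3.7500) + 1.2 * (0.4226, -0.9063) = (6.4952 + 0.5071, -3.7500 + -1.0876) = (7.0023, -4.8376)
End effector: (7.0023, -4.8376)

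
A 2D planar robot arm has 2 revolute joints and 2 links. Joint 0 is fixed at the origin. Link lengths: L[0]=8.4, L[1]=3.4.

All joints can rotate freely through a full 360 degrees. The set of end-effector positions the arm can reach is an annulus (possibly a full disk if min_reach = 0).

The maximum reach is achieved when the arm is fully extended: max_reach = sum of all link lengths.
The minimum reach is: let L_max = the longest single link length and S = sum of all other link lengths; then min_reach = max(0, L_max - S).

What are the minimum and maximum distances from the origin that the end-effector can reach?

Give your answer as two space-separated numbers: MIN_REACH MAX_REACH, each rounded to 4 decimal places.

Link lengths: [8.4, 3.4]
max_reach = 8.4 + 3.4 = 11.8
L_max = max([8.4, 3.4]) = 8.4
S (sum of others) = 11.8 - 8.4 = 3.4
min_reach = max(0, 8.4 - 3.4) = max(0, 5) = 5

Answer: 5.0000 11.8000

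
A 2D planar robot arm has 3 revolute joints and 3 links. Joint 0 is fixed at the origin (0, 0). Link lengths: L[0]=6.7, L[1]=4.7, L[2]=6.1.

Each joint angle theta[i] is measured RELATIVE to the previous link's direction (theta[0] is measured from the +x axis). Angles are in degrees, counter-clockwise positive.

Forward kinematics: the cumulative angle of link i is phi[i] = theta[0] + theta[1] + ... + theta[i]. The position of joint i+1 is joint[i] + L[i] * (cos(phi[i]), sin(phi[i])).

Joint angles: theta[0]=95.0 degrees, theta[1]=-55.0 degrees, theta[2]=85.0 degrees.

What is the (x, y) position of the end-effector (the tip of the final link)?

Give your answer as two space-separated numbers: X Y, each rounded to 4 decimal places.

joint[0] = (0.0000, 0.0000)  (base)
link 0: phi[0] = 95 = 95 deg
  cos(95 deg) = -0.0872, sin(95 deg) = 0.9962
  joint[1] = (0.0000, 0.0000) + 6.7 * (-0.0872, 0.9962) = (0.0000 + -0.5839, 0.0000 + 6.6745) = (-0.5839, 6.6745)
link 1: phi[1] = 95 + -55 = 40 deg
  cos(40 deg) = 0.7660, sin(40 deg) = 0.6428
  joint[2] = (-0.5839, 6.6745) + 4.7 * (0.7660, 0.6428) = (-0.5839 + 3.6004, 6.6745 + 3.0211) = (3.0165, 9.6956)
link 2: phi[2] = 95 + -55 + 85 = 125 deg
  cos(125 deg) = -0.5736, sin(125 deg) = 0.8192
  joint[3] = (3.0165, 9.6956) + 6.1 * (-0.5736, 0.8192) = (3.0165 + -3.4988, 9.6956 + 4.9968) = (-0.4824, 14.6924)
End effector: (-0.4824, 14.6924)

Answer: -0.4824 14.6924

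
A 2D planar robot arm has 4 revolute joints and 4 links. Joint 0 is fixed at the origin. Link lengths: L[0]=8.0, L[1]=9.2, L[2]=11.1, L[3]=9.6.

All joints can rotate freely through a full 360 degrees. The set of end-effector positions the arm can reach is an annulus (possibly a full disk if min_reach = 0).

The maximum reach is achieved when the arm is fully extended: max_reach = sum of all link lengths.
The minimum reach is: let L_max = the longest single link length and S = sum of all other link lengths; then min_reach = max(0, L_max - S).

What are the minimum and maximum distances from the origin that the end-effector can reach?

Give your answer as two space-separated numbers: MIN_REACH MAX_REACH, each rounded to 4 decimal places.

Answer: 0.0000 37.9000

Derivation:
Link lengths: [8.0, 9.2, 11.1, 9.6]
max_reach = 8 + 9.2 + 11.1 + 9.6 = 37.9
L_max = max([8.0, 9.2, 11.1, 9.6]) = 11.1
S (sum of others) = 37.9 - 11.1 = 26.8
min_reach = max(0, 11.1 - 26.8) = max(0, -15.7) = 0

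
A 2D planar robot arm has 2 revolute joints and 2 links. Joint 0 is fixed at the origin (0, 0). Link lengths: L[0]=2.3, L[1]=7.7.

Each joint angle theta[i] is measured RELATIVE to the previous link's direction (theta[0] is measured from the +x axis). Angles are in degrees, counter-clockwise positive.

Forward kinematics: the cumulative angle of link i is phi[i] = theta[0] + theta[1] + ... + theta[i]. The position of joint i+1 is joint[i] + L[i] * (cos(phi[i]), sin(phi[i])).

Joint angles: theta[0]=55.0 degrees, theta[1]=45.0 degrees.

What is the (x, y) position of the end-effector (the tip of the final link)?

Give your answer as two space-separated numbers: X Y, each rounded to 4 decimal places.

joint[0] = (0.0000, 0.0000)  (base)
link 0: phi[0] = 55 = 55 deg
  cos(55 deg) = 0.5736, sin(55 deg) = 0.8192
  joint[1] = (0.0000, 0.0000) + 2.3 * (0.5736, 0.8192) = (0.0000 + 1.3192, 0.0000 + 1.8840) = (1.3192, 1.8840)
link 1: phi[1] = 55 + 45 = 100 deg
  cos(100 deg) = -0.1736, sin(100 deg) = 0.9848
  joint[2] = (1.3192, 1.8840) + 7.7 * (-0.1736, 0.9848) = (1.3192 + -1.3371, 1.8840 + 7.5830) = (-0.0179, 9.4671)
End effector: (-0.0179, 9.4671)

Answer: -0.0179 9.4671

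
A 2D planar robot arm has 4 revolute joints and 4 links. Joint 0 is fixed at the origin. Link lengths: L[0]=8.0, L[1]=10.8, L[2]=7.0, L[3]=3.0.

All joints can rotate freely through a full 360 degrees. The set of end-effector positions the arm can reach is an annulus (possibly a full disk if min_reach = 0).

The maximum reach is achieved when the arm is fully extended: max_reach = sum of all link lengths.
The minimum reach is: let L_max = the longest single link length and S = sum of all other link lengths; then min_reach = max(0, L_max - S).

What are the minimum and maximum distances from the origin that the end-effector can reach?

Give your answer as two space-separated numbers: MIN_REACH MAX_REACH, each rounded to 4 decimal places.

Answer: 0.0000 28.8000

Derivation:
Link lengths: [8.0, 10.8, 7.0, 3.0]
max_reach = 8 + 10.8 + 7 + 3 = 28.8
L_max = max([8.0, 10.8, 7.0, 3.0]) = 10.8
S (sum of others) = 28.8 - 10.8 = 18
min_reach = max(0, 10.8 - 18) = max(0, -7.2) = 0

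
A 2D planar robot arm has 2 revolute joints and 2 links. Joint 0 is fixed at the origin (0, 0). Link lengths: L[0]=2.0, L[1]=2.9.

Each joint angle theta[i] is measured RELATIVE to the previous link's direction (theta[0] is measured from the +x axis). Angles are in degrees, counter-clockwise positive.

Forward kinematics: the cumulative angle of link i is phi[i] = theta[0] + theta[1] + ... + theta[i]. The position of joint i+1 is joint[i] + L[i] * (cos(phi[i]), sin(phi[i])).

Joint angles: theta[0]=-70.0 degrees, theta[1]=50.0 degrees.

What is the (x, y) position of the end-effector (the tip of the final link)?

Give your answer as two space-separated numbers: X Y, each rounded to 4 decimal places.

Answer: 3.4091 -2.8712

Derivation:
joint[0] = (0.0000, 0.0000)  (base)
link 0: phi[0] = -70 = -70 deg
  cos(-70 deg) = 0.3420, sin(-70 deg) = -0.9397
  joint[1] = (0.0000, 0.0000) + 2 * (0.3420, -0.9397) = (0.0000 + 0.6840, 0.0000 + -1.8794) = (0.6840, -1.8794)
link 1: phi[1] = -70 + 50 = -20 deg
  cos(-20 deg) = 0.9397, sin(-20 deg) = -0.3420
  joint[2] = (0.6840, -1.8794) + 2.9 * (0.9397, -0.3420) = (0.6840 + 2.7251, -1.8794 + -0.9919) = (3.4091, -2.8712)
End effector: (3.4091, -2.8712)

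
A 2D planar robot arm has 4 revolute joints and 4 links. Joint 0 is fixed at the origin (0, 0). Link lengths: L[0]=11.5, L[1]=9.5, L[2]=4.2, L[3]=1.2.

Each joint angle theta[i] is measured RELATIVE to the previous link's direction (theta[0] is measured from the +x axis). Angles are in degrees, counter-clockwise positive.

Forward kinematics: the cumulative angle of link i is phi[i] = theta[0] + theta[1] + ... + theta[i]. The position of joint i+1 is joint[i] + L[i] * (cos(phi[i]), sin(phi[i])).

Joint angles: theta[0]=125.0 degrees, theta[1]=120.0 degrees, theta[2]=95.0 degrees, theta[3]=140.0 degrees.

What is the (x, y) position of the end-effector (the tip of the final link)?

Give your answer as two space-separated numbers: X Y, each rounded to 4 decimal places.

Answer: -7.2643 0.4131

Derivation:
joint[0] = (0.0000, 0.0000)  (base)
link 0: phi[0] = 125 = 125 deg
  cos(125 deg) = -0.5736, sin(125 deg) = 0.8192
  joint[1] = (0.0000, 0.0000) + 11.5 * (-0.5736, 0.8192) = (0.0000 + -6.5961, 0.0000 + 9.4202) = (-6.5961, 9.4202)
link 1: phi[1] = 125 + 120 = 245 deg
  cos(245 deg) = -0.4226, sin(245 deg) = -0.9063
  joint[2] = (-6.5961, 9.4202) + 9.5 * (-0.4226, -0.9063) = (-6.5961 + -4.0149, 9.4202 + -8.6099) = (-10.6110, 0.8103)
link 2: phi[2] = 125 + 120 + 95 = 340 deg
  cos(340 deg) = 0.9397, sin(340 deg) = -0.3420
  joint[3] = (-10.6110, 0.8103) + 4.2 * (0.9397, -0.3420) = (-10.6110 + 3.9467, 0.8103 + -1.4365) = (-6.6643, -0.6262)
link 3: phi[3] = 125 + 120 + 95 + 140 = 480 deg
  cos(480 deg) = -0.5000, sin(480 deg) = 0.8660
  joint[4] = (-6.6643, -0.6262) + 1.2 * (-0.5000, 0.8660) = (-6.6643 + -0.6000, -0.6262 + 1.0392) = (-7.2643, 0.4131)
End effector: (-7.2643, 0.4131)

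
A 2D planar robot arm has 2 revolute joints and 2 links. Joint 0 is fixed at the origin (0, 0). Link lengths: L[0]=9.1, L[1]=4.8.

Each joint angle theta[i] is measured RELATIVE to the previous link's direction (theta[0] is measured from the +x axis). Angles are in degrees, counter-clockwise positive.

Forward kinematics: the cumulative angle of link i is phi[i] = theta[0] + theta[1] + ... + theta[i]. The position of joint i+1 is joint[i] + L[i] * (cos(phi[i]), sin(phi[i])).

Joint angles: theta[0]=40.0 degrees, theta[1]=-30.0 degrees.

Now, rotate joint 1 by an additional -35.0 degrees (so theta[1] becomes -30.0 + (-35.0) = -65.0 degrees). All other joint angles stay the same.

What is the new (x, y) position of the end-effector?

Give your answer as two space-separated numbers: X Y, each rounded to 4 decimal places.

joint[0] = (0.0000, 0.0000)  (base)
link 0: phi[0] = 40 = 40 deg
  cos(40 deg) = 0.7660, sin(40 deg) = 0.6428
  joint[1] = (0.0000, 0.0000) + 9.1 * (0.7660, 0.6428) = (0.0000 + 6.9710, 0.0000 + 5.8494) = (6.9710, 5.8494)
link 1: phi[1] = 40 + -65 = -25 deg
  cos(-25 deg) = 0.9063, sin(-25 deg) = -0.4226
  joint[2] = (6.9710, 5.8494) + 4.8 * (0.9063, -0.4226) = (6.9710 + 4.3503, 5.8494 + -2.0286) = (11.3213, 3.8208)
End effector: (11.3213, 3.8208)

Answer: 11.3213 3.8208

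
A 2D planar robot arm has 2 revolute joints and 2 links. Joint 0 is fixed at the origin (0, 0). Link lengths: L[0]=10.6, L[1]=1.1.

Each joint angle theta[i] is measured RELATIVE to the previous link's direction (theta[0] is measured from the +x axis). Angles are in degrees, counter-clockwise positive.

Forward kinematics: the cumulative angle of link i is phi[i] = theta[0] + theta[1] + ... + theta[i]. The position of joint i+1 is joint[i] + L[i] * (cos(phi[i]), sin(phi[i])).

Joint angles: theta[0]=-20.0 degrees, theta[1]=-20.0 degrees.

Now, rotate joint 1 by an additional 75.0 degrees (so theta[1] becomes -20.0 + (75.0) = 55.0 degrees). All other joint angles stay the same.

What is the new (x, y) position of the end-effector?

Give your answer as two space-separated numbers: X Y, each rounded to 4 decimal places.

joint[0] = (0.0000, 0.0000)  (base)
link 0: phi[0] = -20 = -20 deg
  cos(-20 deg) = 0.9397, sin(-20 deg) = -0.3420
  joint[1] = (0.0000, 0.0000) + 10.6 * (0.9397, -0.3420) = (0.0000 + 9.9607, 0.0000 + -3.6254) = (9.9607, -3.6254)
link 1: phi[1] = -20 + 55 = 35 deg
  cos(35 deg) = 0.8192, sin(35 deg) = 0.5736
  joint[2] = (9.9607, -3.6254) + 1.1 * (0.8192, 0.5736) = (9.9607 + 0.9011, -3.6254 + 0.6309) = (10.8618, -2.9945)
End effector: (10.8618, -2.9945)

Answer: 10.8618 -2.9945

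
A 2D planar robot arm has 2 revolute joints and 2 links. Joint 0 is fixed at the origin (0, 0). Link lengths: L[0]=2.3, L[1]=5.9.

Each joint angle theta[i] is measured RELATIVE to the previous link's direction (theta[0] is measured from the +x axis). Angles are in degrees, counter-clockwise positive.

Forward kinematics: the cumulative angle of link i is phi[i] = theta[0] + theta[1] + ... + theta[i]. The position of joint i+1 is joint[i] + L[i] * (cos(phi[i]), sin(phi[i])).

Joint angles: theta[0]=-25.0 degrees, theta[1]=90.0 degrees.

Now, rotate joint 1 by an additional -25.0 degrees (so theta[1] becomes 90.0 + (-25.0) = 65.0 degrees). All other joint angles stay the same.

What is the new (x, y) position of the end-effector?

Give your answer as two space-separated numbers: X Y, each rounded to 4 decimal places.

joint[0] = (0.0000, 0.0000)  (base)
link 0: phi[0] = -25 = -25 deg
  cos(-25 deg) = 0.9063, sin(-25 deg) = -0.4226
  joint[1] = (0.0000, 0.0000) + 2.3 * (0.9063, -0.4226) = (0.0000 + 2.0845, 0.0000 + -0.9720) = (2.0845, -0.9720)
link 1: phi[1] = -25 + 65 = 40 deg
  cos(40 deg) = 0.7660, sin(40 deg) = 0.6428
  joint[2] = (2.0845, -0.9720) + 5.9 * (0.7660, 0.6428) = (2.0845 + 4.5197, -0.9720 + 3.7924) = (6.6042, 2.8204)
End effector: (6.6042, 2.8204)

Answer: 6.6042 2.8204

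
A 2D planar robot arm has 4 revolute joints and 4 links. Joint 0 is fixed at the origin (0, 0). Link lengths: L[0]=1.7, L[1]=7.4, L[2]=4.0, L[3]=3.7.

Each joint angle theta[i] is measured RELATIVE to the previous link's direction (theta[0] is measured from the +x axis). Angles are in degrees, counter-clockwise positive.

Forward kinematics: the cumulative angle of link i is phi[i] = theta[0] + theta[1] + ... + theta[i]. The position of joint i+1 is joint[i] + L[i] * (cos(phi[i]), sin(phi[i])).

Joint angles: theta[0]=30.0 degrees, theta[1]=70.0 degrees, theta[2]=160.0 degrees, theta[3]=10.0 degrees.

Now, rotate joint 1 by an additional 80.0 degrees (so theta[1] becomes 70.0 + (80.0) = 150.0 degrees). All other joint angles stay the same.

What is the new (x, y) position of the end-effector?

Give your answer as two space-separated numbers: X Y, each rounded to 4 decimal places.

Answer: 1.4748 -1.1606

Derivation:
joint[0] = (0.0000, 0.0000)  (base)
link 0: phi[0] = 30 = 30 deg
  cos(30 deg) = 0.8660, sin(30 deg) = 0.5000
  joint[1] = (0.0000, 0.0000) + 1.7 * (0.8660, 0.5000) = (0.0000 + 1.4722, 0.0000 + 0.8500) = (1.4722, 0.8500)
link 1: phi[1] = 30 + 150 = 180 deg
  cos(180 deg) = -1.0000, sin(180 deg) = 0.0000
  joint[2] = (1.4722, 0.8500) + 7.4 * (-1.0000, 0.0000) = (1.4722 + -7.4000, 0.8500 + 0.0000) = (-5.9278, 0.8500)
link 2: phi[2] = 30 + 150 + 160 = 340 deg
  cos(340 deg) = 0.9397, sin(340 deg) = -0.3420
  joint[3] = (-5.9278, 0.8500) + 4 * (0.9397, -0.3420) = (-5.9278 + 3.7588, 0.8500 + -1.3681) = (-2.1690, -0.5181)
link 3: phi[3] = 30 + 150 + 160 + 10 = 350 deg
  cos(350 deg) = 0.9848, sin(350 deg) = -0.1736
  joint[4] = (-2.1690, -0.5181) + 3.7 * (0.9848, -0.1736) = (-2.1690 + 3.6438, -0.5181 + -0.6425) = (1.4748, -1.1606)
End effector: (1.4748, -1.1606)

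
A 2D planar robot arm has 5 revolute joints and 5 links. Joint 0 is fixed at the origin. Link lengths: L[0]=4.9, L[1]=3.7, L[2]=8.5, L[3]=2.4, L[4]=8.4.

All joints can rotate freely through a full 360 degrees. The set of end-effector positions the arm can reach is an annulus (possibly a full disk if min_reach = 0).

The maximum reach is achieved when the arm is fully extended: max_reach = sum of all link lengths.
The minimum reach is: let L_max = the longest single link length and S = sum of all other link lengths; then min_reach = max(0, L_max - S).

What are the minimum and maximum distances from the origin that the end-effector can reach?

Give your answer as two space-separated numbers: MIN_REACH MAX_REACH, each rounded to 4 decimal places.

Answer: 0.0000 27.9000

Derivation:
Link lengths: [4.9, 3.7, 8.5, 2.4, 8.4]
max_reach = 4.9 + 3.7 + 8.5 + 2.4 + 8.4 = 27.9
L_max = max([4.9, 3.7, 8.5, 2.4, 8.4]) = 8.5
S (sum of others) = 27.9 - 8.5 = 19.4
min_reach = max(0, 8.5 - 19.4) = max(0, -10.9) = 0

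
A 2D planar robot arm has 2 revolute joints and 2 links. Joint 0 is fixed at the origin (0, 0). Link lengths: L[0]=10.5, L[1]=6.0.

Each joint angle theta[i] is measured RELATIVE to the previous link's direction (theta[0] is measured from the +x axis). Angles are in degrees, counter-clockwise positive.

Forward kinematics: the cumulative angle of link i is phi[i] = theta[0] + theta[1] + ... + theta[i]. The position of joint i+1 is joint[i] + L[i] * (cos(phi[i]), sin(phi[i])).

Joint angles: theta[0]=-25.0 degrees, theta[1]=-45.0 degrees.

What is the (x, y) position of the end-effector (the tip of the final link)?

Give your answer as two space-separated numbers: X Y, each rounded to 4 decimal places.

Answer: 11.5684 -10.0756

Derivation:
joint[0] = (0.0000, 0.0000)  (base)
link 0: phi[0] = -25 = -25 deg
  cos(-25 deg) = 0.9063, sin(-25 deg) = -0.4226
  joint[1] = (0.0000, 0.0000) + 10.5 * (0.9063, -0.4226) = (0.0000 + 9.5162, 0.0000 + -4.4375) = (9.5162, -4.4375)
link 1: phi[1] = -25 + -45 = -70 deg
  cos(-70 deg) = 0.3420, sin(-70 deg) = -0.9397
  joint[2] = (9.5162, -4.4375) + 6 * (0.3420, -0.9397) = (9.5162 + 2.0521, -4.4375 + -5.6382) = (11.5684, -10.0756)
End effector: (11.5684, -10.0756)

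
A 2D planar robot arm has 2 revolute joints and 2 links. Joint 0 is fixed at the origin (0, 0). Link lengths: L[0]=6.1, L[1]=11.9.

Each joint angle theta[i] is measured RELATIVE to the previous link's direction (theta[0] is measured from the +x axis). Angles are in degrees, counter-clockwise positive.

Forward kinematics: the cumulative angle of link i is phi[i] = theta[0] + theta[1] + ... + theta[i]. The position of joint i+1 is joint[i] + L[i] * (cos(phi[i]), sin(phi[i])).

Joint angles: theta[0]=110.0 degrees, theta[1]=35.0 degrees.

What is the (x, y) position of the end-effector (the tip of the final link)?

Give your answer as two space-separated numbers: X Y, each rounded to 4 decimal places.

Answer: -11.8342 12.5577

Derivation:
joint[0] = (0.0000, 0.0000)  (base)
link 0: phi[0] = 110 = 110 deg
  cos(110 deg) = -0.3420, sin(110 deg) = 0.9397
  joint[1] = (0.0000, 0.0000) + 6.1 * (-0.3420, 0.9397) = (0.0000 + -2.0863, 0.0000 + 5.7321) = (-2.0863, 5.7321)
link 1: phi[1] = 110 + 35 = 145 deg
  cos(145 deg) = -0.8192, sin(145 deg) = 0.5736
  joint[2] = (-2.0863, 5.7321) + 11.9 * (-0.8192, 0.5736) = (-2.0863 + -9.7479, 5.7321 + 6.8256) = (-11.8342, 12.5577)
End effector: (-11.8342, 12.5577)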